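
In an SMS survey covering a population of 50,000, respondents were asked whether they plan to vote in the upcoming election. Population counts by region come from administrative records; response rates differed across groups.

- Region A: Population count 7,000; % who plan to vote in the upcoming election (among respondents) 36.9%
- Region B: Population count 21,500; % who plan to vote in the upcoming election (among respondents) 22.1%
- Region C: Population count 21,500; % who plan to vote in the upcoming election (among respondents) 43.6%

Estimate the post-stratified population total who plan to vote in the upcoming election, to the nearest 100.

16,700

Each cell contributes its population count × the respondent rate:
  Region A: 7,000 × 36.9% = 2583
  Region B: 21,500 × 22.1% = 4751.5
  Region C: 21,500 × 43.6% = 9374
Estimated total = 16708.5 → 16,700.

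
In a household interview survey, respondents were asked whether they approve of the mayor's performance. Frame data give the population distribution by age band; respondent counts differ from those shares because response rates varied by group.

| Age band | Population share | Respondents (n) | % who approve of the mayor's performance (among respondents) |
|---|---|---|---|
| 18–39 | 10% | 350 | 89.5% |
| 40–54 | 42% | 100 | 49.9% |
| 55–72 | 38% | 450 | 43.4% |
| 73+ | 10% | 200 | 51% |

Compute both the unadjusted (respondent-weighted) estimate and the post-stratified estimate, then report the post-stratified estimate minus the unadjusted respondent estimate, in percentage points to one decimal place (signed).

Unadjusted (pooled respondent) estimate weights by respondent counts:
  (350/1100)×89.5 + (100/1100)×49.9 + (450/1100)×43.4 + (200/1100)×51 = 60.0409%
Post-stratifying to population shares instead:
  0.1×89.5 + 0.42×49.9 + 0.38×43.4 + 0.1×51 = 51.5%
Difference = 51.5 − 60.0409 = -8.5409 pp.

-8.5 percentage points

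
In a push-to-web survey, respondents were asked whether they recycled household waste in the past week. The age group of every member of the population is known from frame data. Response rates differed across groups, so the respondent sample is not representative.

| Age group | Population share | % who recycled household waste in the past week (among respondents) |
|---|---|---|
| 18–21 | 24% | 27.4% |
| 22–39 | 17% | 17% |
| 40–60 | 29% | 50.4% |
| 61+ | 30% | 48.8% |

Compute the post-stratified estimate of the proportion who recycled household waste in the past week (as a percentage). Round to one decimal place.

Weight each group's respondent value by its population share:
  18–21: 0.24 × 27.4 = 6.576
  22–39: 0.17 × 17 = 2.89
  40–60: 0.29 × 50.4 = 14.616
  61+: 0.3 × 48.8 = 14.64
Post-stratified estimate = 38.722 → 38.7%.

38.7%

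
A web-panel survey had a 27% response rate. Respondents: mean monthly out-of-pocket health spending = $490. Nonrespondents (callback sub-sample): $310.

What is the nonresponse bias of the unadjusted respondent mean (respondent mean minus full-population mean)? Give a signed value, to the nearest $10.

Nonresponse fraction = 1 − 0.27 = 0.73.
Bias = (nonresponse fraction) × (respondent mean − nonrespondent mean)
     = 0.73 × (490 − 310) = 0.73 × 180 = 131.4.

+$130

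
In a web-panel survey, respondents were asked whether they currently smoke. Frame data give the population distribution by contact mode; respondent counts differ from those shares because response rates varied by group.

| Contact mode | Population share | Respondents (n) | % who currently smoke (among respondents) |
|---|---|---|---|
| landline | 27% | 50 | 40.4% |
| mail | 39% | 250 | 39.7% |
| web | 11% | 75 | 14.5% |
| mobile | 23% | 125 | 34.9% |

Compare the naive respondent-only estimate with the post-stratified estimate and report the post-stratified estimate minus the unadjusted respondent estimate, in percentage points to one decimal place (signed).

+1.2 percentage points

Unadjusted (pooled respondent) estimate weights by respondent counts:
  (50/500)×40.4 + (250/500)×39.7 + (75/500)×14.5 + (125/500)×34.9 = 34.79%
Post-stratified estimate weights by population shares:
  0.27×40.4 + 0.39×39.7 + 0.11×14.5 + 0.23×34.9 = 36.013%
Difference = 36.013 − 34.79 = 1.223 pp.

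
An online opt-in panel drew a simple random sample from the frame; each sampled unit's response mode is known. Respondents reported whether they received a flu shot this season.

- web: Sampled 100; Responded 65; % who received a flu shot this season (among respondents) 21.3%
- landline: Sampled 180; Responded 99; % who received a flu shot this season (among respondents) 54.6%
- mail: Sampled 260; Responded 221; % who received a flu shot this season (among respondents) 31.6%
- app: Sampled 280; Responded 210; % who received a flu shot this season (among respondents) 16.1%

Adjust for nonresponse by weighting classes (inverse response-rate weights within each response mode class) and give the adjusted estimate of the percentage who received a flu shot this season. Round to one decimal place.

30.1%

Response rates by class: web 65/100 = 65%, landline 99/180 = 55%, mail 221/260 = 85%, app 210/280 = 75%.
Each respondent's weight = sampled/responded in their class; summing within a class gives n_sampled, so:
  web: 100 × 21.3 = 2130
  landline: 180 × 54.6 = 9828
  mail: 260 × 31.6 = 8216
  app: 280 × 16.1 = 4508
Adjusted estimate = 24,682 / 820 = 30.1 → 30.1%.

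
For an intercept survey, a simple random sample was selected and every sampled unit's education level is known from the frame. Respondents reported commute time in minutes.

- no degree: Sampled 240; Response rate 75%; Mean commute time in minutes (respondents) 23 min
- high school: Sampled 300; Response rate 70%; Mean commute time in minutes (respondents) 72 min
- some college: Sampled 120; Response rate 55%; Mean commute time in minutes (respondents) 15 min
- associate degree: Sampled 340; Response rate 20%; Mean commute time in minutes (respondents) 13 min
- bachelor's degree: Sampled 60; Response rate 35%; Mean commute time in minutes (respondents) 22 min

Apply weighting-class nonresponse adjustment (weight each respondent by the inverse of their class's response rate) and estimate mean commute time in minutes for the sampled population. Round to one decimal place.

32.7

Each respondent's weight = sampled/responded in their class; summing within a class gives n_sampled, so:
  no degree: 240 × 23 = 5520
  high school: 300 × 72 = 21,600
  some college: 120 × 15 = 1800
  associate degree: 340 × 13 = 4420
  bachelor's degree: 60 × 22 = 1320
Adjusted estimate = 34,660 / 1,060 = 32.6981 → 32.7.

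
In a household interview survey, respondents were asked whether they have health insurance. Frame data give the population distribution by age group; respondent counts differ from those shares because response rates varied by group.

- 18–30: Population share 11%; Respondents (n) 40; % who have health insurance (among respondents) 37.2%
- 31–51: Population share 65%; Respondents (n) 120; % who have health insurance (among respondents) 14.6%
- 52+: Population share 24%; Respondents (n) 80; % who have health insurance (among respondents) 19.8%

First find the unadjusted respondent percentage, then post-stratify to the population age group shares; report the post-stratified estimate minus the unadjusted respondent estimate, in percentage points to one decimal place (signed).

-1.8 percentage points

Naive respondent-only estimate (weights = respondent counts):
  (40/240)×37.2 + (120/240)×14.6 + (80/240)×19.8 = 20.1%
Reweighting by population age group shares:
  0.11×37.2 + 0.65×14.6 + 0.24×19.8 = 18.334%
Difference = 18.334 − 20.1 = -1.766 pp.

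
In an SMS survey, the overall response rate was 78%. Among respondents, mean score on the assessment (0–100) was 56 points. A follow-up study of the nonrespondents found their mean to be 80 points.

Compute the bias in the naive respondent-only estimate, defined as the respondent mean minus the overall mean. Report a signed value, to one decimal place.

-5.3

Nonresponse fraction = 1 − 0.78 = 0.22.
Bias = (nonresponse fraction) × (respondent mean − nonrespondent mean)
     = 0.22 × (56 − 80) = 0.22 × -24 = -5.28.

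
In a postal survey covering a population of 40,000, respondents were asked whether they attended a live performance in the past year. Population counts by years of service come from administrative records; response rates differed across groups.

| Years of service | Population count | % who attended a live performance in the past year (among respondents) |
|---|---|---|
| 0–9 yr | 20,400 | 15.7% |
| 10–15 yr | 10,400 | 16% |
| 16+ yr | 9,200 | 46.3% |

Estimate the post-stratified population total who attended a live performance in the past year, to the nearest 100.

9,100

Each cell contributes its population count × the respondent rate:
  0–9 yr: 20,400 × 15.7% = 3202.8
  10–15 yr: 10,400 × 16% = 1664
  16+ yr: 9,200 × 46.3% = 4259.6
Estimated total = 9126.4 → 9,100.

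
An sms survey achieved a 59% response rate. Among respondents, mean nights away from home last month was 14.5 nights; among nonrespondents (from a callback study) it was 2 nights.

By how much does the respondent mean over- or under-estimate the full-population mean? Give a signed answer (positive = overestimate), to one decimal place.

+5.1

Nonresponse fraction = 1 − 0.59 = 0.41.
Bias = (nonresponse fraction) × (respondent mean − nonrespondent mean)
     = 0.41 × (14.5 − 2) = 0.41 × 12.5 = 5.125.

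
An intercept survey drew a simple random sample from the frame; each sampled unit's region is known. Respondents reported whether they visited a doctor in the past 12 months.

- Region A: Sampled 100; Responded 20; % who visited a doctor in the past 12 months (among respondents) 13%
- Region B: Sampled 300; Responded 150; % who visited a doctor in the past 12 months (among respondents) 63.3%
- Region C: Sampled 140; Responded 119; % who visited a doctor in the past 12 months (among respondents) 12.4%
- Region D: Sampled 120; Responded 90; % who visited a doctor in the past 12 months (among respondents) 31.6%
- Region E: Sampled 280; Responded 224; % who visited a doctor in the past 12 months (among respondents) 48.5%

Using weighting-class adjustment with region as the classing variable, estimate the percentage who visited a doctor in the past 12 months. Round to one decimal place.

41.9%

Response rates by class: Region A 20/100 = 20%, Region B 150/300 = 50%, Region C 119/140 = 85%, Region D 90/120 = 75%, Region E 224/280 = 80%.
Each respondent's weight = sampled/responded in their class; summing within a class gives n_sampled, so:
  Region A: 100 × 13 = 1300
  Region B: 300 × 63.3 = 18,990
  Region C: 140 × 12.4 = 1736
  Region D: 120 × 31.6 = 3792
  Region E: 280 × 48.5 = 13,580
Adjusted estimate = 39,398 / 940 = 41.9128 → 41.9%.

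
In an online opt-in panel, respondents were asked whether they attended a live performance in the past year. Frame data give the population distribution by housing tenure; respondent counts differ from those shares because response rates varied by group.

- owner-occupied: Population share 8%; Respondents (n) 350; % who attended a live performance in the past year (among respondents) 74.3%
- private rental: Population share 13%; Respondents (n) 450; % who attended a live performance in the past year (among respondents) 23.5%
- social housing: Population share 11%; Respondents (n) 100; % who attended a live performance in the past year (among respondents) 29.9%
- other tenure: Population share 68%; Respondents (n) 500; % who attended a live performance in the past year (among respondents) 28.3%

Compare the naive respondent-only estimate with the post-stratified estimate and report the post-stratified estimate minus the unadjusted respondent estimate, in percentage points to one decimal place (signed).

-6.8 percentage points

Unadjusted (pooled respondent) estimate weights by respondent counts:
  (350/1400)×74.3 + (450/1400)×23.5 + (100/1400)×29.9 + (500/1400)×28.3 = 38.3714%
Post-stratifying to population shares instead:
  0.08×74.3 + 0.13×23.5 + 0.11×29.9 + 0.68×28.3 = 31.532%
Difference = 31.532 − 38.3714 = -6.8394 pp.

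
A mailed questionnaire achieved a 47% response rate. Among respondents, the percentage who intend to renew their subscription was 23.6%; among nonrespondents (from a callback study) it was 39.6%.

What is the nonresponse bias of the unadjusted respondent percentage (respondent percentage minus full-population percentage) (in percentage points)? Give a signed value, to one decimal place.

Nonresponse fraction = 1 − 0.47 = 0.53.
Bias = (nonresponse fraction) × (respondent percentage − nonrespondent percentage)
     = 0.53 × (23.6 − 39.6) = 0.53 × -16 = -8.48.

-8.5 percentage points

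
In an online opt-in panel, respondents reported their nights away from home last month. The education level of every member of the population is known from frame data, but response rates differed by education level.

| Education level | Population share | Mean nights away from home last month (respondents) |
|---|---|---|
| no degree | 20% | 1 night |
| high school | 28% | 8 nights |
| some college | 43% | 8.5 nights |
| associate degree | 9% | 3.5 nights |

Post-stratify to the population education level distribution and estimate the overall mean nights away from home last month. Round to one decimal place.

Post-stratification weights by population share, not respondent share:
  no degree: 0.2 × 1 = 0.2
  high school: 0.28 × 8 = 2.24
  some college: 0.43 × 8.5 = 3.655
  associate degree: 0.09 × 3.5 = 0.315
Post-stratified estimate = 6.41 → 6.4.

6.4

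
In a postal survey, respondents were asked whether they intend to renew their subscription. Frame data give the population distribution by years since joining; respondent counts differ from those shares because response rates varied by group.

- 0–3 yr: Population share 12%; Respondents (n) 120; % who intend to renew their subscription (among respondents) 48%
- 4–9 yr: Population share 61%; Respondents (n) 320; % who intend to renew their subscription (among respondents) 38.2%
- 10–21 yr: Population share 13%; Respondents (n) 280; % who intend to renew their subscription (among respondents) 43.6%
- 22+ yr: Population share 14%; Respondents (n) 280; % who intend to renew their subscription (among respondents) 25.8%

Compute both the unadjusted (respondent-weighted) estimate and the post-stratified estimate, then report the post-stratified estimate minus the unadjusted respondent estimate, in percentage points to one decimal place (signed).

+0.9 percentage points

Unadjusted (pooled respondent) estimate weights by respondent counts:
  (120/1000)×48 + (320/1000)×38.2 + (280/1000)×43.6 + (280/1000)×25.8 = 37.416%
Reweighting by population years since joining shares:
  0.12×48 + 0.61×38.2 + 0.13×43.6 + 0.14×25.8 = 38.342%
Difference = 38.342 − 37.416 = 0.926 pp.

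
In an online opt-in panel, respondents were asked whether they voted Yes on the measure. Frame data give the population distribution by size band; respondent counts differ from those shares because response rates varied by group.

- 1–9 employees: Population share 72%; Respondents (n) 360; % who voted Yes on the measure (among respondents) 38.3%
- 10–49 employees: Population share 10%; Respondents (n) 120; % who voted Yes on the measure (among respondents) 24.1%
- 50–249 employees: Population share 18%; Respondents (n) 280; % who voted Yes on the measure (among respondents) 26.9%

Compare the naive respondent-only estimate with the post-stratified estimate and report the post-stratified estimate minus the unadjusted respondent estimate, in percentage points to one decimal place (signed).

Naive respondent-only estimate (weights = respondent counts):
  (360/760)×38.3 + (120/760)×24.1 + (280/760)×26.9 = 31.8579%
Post-stratified estimate weights by population shares:
  0.72×38.3 + 0.1×24.1 + 0.18×26.9 = 34.828%
Difference = 34.828 − 31.8579 = 2.9701 pp.

+3.0 percentage points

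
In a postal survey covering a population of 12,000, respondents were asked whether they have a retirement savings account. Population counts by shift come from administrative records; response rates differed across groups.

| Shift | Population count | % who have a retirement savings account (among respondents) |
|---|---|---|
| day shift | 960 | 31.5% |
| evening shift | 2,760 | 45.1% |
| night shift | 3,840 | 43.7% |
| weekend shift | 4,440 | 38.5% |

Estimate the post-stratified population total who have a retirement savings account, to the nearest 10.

4,930

Apply each group's respondent rate to its population count:
  day shift: 960 × 31.5% = 302.4
  evening shift: 2,760 × 45.1% = 1244.76
  night shift: 3,840 × 43.7% = 1678.08
  weekend shift: 4,440 × 38.5% = 1709.4
Estimated total = 4934.64 → 4,930.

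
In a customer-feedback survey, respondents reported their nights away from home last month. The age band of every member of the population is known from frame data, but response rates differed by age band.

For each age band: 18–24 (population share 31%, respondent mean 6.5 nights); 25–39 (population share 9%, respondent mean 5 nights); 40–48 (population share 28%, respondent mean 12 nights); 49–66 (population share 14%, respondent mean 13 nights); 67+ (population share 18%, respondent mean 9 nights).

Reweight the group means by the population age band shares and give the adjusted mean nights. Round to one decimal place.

Post-stratification weights by population share, not respondent share:
  18–24: 0.31 × 6.5 = 2.015
  25–39: 0.09 × 5 = 0.45
  40–48: 0.28 × 12 = 3.36
  49–66: 0.14 × 13 = 1.82
  67+: 0.18 × 9 = 1.62
Post-stratified estimate = 9.265 → 9.3.

9.3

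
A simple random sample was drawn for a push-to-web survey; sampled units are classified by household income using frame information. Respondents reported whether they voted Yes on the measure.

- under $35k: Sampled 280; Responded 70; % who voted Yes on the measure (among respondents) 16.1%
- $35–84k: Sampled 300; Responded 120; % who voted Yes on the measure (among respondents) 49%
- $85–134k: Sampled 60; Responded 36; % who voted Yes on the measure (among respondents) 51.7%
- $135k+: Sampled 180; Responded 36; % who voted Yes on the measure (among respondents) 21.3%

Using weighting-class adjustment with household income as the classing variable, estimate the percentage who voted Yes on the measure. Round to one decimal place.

Response rates by class: under $35k 70/280 = 25%, $35–84k 120/300 = 40%, $85–134k 36/60 = 60%, $135k+ 36/180 = 20%.
Weighting each respondent by the inverse class response rate inflates each class back to its sampled size, so the class weight is n_sampled:
  under $35k: 280 × 16.1 = 4508
  $35–84k: 300 × 49 = 14,700
  $85–134k: 60 × 51.7 = 3102
  $135k+: 180 × 21.3 = 3834
Adjusted estimate = 26,144 / 820 = 31.8829 → 31.9%.

31.9%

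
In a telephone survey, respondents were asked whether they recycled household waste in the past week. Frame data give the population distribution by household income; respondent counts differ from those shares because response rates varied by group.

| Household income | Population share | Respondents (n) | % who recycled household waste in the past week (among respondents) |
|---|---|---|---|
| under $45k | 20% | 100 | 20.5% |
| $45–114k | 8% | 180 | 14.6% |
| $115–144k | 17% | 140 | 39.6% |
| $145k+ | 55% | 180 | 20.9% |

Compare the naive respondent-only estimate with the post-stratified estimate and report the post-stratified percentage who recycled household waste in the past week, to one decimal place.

23.5%

Unadjusted (pooled respondent) estimate weights by respondent counts:
  (100/600)×20.5 + (180/600)×14.6 + (140/600)×39.6 + (180/600)×20.9 = 23.3067%
Reweighting by population household income shares:
  0.2×20.5 + 0.08×14.6 + 0.17×39.6 + 0.55×20.9 = 23.495%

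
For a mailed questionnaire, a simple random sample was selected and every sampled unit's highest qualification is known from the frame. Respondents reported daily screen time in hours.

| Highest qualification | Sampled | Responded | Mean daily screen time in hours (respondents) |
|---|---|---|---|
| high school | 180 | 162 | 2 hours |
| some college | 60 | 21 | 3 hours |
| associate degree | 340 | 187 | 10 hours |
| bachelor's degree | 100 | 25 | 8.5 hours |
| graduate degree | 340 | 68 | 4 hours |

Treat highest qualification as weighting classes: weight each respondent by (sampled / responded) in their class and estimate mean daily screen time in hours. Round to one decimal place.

Class response rates: high school 162/180 = 90%, some college 21/60 = 35%, associate degree 187/340 = 55%, bachelor's degree 25/100 = 25%, graduate degree 68/340 = 20%.
With weight = n_sampled/n_responded per class, the weighted class total is n_sampled:
  high school: 180 × 2 = 360
  some college: 60 × 3 = 180
  associate degree: 340 × 10 = 3400
  bachelor's degree: 100 × 8.5 = 850
  graduate degree: 340 × 4 = 1360
Adjusted estimate = 6150 / 1,020 = 6.02941 → 6.0.

6.0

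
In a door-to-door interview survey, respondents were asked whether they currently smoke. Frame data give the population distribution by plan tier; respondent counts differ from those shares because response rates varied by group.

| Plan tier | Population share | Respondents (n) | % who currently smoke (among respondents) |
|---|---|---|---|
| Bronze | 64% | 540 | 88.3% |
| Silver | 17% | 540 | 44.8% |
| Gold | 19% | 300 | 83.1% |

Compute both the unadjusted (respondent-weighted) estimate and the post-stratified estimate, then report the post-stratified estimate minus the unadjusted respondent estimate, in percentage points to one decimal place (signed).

Naive respondent-only estimate (weights = respondent counts):
  (540/1380)×88.3 + (540/1380)×44.8 + (300/1380)×83.1 = 70.1478%
Reweighting by population plan tier shares:
  0.64×88.3 + 0.17×44.8 + 0.19×83.1 = 79.917%
Difference = 79.917 − 70.1478 = 9.7692 pp.

+9.8 percentage points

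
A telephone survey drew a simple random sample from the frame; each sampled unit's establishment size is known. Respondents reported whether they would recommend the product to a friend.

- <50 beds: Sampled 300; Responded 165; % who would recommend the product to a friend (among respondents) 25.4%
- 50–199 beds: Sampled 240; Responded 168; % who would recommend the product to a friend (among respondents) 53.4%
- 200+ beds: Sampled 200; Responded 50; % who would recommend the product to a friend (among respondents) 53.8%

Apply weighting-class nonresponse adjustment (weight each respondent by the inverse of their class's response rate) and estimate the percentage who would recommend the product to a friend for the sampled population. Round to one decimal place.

Class response rates: <50 beds 165/300 = 55%, 50–199 beds 168/240 = 70%, 200+ beds 50/200 = 25%.
With weight = n_sampled/n_responded per class, the weighted class total is n_sampled:
  <50 beds: 300 × 25.4 = 7620
  50–199 beds: 240 × 53.4 = 12,816
  200+ beds: 200 × 53.8 = 10,760
Adjusted estimate = 31,196 / 740 = 42.1568 → 42.2%.

42.2%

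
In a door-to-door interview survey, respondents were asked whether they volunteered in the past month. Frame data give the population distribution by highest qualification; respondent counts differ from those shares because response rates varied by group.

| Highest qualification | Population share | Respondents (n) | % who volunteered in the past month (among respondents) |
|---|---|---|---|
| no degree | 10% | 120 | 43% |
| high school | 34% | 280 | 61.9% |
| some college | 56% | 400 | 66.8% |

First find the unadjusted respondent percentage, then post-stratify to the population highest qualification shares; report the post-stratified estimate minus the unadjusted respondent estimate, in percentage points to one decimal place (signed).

+1.2 percentage points

Naive respondent-only estimate (weights = respondent counts):
  (120/800)×43 + (280/800)×61.9 + (400/800)×66.8 = 61.515%
Reweighting by population highest qualification shares:
  0.1×43 + 0.34×61.9 + 0.56×66.8 = 62.754%
Difference = 62.754 − 61.515 = 1.239 pp.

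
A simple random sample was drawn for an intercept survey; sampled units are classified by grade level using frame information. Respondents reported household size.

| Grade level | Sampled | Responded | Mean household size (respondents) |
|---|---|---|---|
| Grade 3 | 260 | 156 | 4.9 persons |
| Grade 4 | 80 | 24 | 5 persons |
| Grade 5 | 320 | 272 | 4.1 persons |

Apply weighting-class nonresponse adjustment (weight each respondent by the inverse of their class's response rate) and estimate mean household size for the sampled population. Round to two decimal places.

Response rates by class: Grade 3 156/260 = 60%, Grade 4 24/80 = 30%, Grade 5 272/320 = 85%.
Inverse-response-rate weighting restores each class to its sampled count, so class totals weight by n_sampled:
  Grade 3: 260 × 4.9 = 1274
  Grade 4: 80 × 5 = 400
  Grade 5: 320 × 4.1 = 1312
Adjusted estimate = 2986 / 660 = 4.52424 → 4.52.

4.52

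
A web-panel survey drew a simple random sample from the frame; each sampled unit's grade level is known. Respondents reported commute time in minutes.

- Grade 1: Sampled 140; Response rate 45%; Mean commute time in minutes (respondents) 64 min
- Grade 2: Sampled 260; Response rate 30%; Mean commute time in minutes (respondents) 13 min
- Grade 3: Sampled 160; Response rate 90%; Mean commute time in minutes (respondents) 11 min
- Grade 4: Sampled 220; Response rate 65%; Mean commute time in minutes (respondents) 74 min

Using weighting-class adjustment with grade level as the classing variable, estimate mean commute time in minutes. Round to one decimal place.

38.9

With weight = n_sampled/n_responded per class, the weighted class total is n_sampled:
  Grade 1: 140 × 64 = 8960
  Grade 2: 260 × 13 = 3380
  Grade 3: 160 × 11 = 1760
  Grade 4: 220 × 74 = 16,280
Adjusted estimate = 30,380 / 780 = 38.9487 → 38.9.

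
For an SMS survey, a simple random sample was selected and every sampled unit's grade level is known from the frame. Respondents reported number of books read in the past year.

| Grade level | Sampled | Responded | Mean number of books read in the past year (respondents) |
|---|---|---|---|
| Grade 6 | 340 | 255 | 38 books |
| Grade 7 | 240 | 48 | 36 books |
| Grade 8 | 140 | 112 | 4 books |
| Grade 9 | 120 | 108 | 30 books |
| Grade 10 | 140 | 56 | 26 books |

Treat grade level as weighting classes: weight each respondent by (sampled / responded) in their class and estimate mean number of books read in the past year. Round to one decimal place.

30.0

Class response rates: Grade 6 255/340 = 75%, Grade 7 48/240 = 20%, Grade 8 112/140 = 80%, Grade 9 108/120 = 90%, Grade 10 56/140 = 40%.
With weight = n_sampled/n_responded per class, the weighted class total is n_sampled:
  Grade 6: 340 × 38 = 12,920
  Grade 7: 240 × 36 = 8640
  Grade 8: 140 × 4 = 560
  Grade 9: 120 × 30 = 3600
  Grade 10: 140 × 26 = 3640
Adjusted estimate = 29,360 / 980 = 29.9592 → 30.0.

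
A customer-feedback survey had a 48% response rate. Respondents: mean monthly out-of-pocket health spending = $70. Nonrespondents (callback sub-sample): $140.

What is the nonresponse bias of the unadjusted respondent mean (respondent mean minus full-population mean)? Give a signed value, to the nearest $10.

-$40

Nonresponse fraction = 1 − 0.48 = 0.52.
Bias = (nonresponse fraction) × (respondent mean − nonrespondent mean)
     = 0.52 × (70 − 140) = 0.52 × -70 = -36.4.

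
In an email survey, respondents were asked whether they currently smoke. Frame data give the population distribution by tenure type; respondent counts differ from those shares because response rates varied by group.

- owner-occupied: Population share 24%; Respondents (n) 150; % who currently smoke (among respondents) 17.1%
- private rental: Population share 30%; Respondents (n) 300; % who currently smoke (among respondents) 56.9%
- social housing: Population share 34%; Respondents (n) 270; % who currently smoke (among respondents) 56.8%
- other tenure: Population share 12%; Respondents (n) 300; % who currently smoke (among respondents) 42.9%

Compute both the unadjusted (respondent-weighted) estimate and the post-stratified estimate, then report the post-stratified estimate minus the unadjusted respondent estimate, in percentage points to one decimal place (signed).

Naive respondent-only estimate (weights = respondent counts):
  (150/1020)×17.1 + (300/1020)×56.9 + (270/1020)×56.8 + (300/1020)×42.9 = 46.9029%
Post-stratified estimate weights by population shares:
  0.24×17.1 + 0.3×56.9 + 0.34×56.8 + 0.12×42.9 = 45.634%
Difference = 45.634 − 46.9029 = -1.2689 pp.

-1.3 percentage points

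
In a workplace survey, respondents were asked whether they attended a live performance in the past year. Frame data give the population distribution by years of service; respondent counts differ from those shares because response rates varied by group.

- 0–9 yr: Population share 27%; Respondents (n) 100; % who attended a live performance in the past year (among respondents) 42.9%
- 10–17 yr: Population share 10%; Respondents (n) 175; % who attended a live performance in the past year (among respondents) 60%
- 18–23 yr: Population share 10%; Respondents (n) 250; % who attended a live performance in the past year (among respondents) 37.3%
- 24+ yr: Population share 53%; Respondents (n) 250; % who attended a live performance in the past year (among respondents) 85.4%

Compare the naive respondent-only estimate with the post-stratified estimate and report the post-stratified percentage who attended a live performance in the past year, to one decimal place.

Without adjustment, the pooled respondent share is:
  (100/775)×42.9 + (175/775)×60 + (250/775)×37.3 + (250/775)×85.4 = 58.6645%
Post-stratifying to population shares instead:
  0.27×42.9 + 0.1×60 + 0.1×37.3 + 0.53×85.4 = 66.575%

66.6%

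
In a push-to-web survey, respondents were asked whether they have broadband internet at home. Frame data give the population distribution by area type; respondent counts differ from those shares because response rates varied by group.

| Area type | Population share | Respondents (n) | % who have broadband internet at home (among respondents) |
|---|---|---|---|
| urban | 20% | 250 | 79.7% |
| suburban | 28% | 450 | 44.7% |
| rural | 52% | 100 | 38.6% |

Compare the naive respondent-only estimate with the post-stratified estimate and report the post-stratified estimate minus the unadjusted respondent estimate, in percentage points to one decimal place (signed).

Naive respondent-only estimate (weights = respondent counts):
  (250/800)×79.7 + (450/800)×44.7 + (100/800)×38.6 = 54.875%
Post-stratified estimate weights by population shares:
  0.2×79.7 + 0.28×44.7 + 0.52×38.6 = 48.528%
Difference = 48.528 − 54.875 = -6.347 pp.

-6.3 percentage points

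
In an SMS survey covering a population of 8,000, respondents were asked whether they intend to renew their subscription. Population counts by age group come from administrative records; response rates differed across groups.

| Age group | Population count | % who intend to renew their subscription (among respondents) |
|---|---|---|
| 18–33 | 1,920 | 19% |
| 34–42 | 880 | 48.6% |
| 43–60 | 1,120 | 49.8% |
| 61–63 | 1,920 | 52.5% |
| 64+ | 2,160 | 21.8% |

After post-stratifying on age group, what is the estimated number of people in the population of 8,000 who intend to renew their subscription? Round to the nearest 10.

Apply each group's respondent rate to its population count:
  18–33: 1,920 × 19% = 364.8
  34–42: 880 × 48.6% = 427.68
  43–60: 1,120 × 49.8% = 557.76
  61–63: 1,920 × 52.5% = 1008
  64+: 2,160 × 21.8% = 470.88
Estimated total = 2829.12 → 2,830.

2,830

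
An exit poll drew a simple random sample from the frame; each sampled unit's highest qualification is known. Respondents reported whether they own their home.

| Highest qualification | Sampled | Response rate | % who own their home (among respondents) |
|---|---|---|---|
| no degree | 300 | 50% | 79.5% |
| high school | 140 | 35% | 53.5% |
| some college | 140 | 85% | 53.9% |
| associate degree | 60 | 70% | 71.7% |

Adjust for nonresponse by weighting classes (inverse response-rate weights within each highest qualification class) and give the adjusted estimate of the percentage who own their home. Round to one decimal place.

Inverse-response-rate weighting restores each class to its sampled count, so class totals weight by n_sampled:
  no degree: 300 × 79.5 = 23,850
  high school: 140 × 53.5 = 7490
  some college: 140 × 53.9 = 7546
  associate degree: 60 × 71.7 = 4302
Adjusted estimate = 43,188 / 640 = 67.4813 → 67.5%.

67.5%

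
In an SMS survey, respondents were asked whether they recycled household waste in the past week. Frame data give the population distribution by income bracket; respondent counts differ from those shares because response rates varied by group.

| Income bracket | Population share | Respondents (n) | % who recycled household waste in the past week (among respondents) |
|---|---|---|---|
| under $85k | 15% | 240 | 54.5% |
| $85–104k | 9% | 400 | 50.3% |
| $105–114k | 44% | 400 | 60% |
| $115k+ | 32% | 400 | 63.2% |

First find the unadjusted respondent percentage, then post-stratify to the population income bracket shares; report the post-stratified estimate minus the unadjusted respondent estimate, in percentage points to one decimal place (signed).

Naive respondent-only estimate (weights = respondent counts):
  (240/1440)×54.5 + (400/1440)×50.3 + (400/1440)×60 + (400/1440)×63.2 = 57.2778%
Reweighting by population income bracket shares:
  0.15×54.5 + 0.09×50.3 + 0.44×60 + 0.32×63.2 = 59.326%
Difference = 59.326 − 57.2778 = 2.0482 pp.

+2.0 percentage points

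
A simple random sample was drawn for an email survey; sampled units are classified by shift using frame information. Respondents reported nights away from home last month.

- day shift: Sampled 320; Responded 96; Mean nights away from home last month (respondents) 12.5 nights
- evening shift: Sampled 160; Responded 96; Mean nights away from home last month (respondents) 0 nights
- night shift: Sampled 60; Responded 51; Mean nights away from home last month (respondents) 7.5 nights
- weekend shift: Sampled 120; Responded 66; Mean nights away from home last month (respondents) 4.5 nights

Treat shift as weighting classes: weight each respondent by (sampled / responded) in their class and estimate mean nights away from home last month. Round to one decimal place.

Class response rates: day shift 96/320 = 30%, evening shift 96/160 = 60%, night shift 51/60 = 85%, weekend shift 66/120 = 55%.
Inverse-response-rate weighting restores each class to its sampled count, so class totals weight by n_sampled:
  day shift: 320 × 12.5 = 4000
  evening shift: 160 × 0 = 0
  night shift: 60 × 7.5 = 450
  weekend shift: 120 × 4.5 = 540
Adjusted estimate = 4990 / 660 = 7.56061 → 7.6.

7.6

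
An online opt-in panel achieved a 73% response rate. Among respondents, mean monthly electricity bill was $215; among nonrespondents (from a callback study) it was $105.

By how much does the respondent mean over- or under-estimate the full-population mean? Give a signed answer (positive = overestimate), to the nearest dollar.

Nonresponse fraction = 1 − 0.73 = 0.27.
Bias = (nonresponse fraction) × (respondent mean − nonrespondent mean)
     = 0.27 × (215 − 105) = 0.27 × 110 = 29.7.

+$30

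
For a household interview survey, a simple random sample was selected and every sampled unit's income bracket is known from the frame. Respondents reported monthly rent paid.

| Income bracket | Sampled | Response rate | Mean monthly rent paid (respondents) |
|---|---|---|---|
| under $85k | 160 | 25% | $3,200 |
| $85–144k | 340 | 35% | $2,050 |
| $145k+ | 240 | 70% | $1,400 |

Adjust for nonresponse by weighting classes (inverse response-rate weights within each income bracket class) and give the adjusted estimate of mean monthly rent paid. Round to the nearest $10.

$2,090

Weighting each respondent by the inverse class response rate inflates each class back to its sampled size, so the class weight is n_sampled:
  under $85k: 160 × 3200 = 512,000
  $85–144k: 340 × 2050 = 697,000
  $145k+: 240 × 1400 = 336,000
Adjusted estimate = 1,545,000 / 740 = 2087.84 → $2,090.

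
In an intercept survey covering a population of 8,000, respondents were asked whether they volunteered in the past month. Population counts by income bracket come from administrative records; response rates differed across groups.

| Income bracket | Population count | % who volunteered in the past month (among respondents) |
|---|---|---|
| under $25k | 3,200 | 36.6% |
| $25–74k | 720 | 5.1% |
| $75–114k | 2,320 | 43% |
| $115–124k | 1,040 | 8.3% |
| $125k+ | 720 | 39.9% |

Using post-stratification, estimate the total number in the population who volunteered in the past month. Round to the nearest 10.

Apply each group's respondent rate to its population count:
  under $25k: 3,200 × 36.6% = 1171.2
  $25–74k: 720 × 5.1% = 36.72
  $75–114k: 2,320 × 43% = 997.6
  $115–124k: 1,040 × 8.3% = 86.32
  $125k+: 720 × 39.9% = 287.28
Estimated total = 2579.12 → 2,580.

2,580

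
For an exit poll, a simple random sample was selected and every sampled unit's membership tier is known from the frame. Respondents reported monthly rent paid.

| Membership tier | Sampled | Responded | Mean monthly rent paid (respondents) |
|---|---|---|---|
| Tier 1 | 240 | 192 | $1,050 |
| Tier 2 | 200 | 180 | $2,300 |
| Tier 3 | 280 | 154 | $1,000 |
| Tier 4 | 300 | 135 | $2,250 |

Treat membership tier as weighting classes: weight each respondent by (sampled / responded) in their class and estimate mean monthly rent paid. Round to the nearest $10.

$1,630

Class response rates: Tier 1 192/240 = 80%, Tier 2 180/200 = 90%, Tier 3 154/280 = 55%, Tier 4 135/300 = 45%.
Weighting each respondent by the inverse class response rate inflates each class back to its sampled size, so the class weight is n_sampled:
  Tier 1: 240 × 1050 = 252,000
  Tier 2: 200 × 2300 = 460,000
  Tier 3: 280 × 1000 = 280,000
  Tier 4: 300 × 2250 = 675,000
Adjusted estimate = 1,667,000 / 1,020 = 1634.31 → $1,630.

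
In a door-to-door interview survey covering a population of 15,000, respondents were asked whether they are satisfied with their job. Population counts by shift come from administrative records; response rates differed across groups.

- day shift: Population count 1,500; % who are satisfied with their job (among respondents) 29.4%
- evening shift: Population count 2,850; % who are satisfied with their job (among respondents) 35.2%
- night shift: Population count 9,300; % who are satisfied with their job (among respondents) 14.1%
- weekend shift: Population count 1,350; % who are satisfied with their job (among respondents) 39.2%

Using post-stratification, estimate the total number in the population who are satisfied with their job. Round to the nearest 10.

3,280

Apply each group's respondent rate to its population count:
  day shift: 1,500 × 29.4% = 441
  evening shift: 2,850 × 35.2% = 1003.2
  night shift: 9,300 × 14.1% = 1311.3
  weekend shift: 1,350 × 39.2% = 529.2
Estimated total = 3284.7 → 3,280.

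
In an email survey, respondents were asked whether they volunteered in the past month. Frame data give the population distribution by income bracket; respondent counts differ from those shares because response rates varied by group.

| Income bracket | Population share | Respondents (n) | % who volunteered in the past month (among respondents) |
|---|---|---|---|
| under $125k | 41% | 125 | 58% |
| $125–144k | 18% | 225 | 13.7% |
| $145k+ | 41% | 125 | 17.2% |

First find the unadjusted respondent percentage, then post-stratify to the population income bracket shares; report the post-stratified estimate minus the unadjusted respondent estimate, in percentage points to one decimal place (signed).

+7.0 percentage points

Unadjusted (pooled respondent) estimate weights by respondent counts:
  (125/475)×58 + (225/475)×13.7 + (125/475)×17.2 = 26.2789%
Reweighting by population income bracket shares:
  0.41×58 + 0.18×13.7 + 0.41×17.2 = 33.298%
Difference = 33.298 − 26.2789 = 7.0191 pp.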